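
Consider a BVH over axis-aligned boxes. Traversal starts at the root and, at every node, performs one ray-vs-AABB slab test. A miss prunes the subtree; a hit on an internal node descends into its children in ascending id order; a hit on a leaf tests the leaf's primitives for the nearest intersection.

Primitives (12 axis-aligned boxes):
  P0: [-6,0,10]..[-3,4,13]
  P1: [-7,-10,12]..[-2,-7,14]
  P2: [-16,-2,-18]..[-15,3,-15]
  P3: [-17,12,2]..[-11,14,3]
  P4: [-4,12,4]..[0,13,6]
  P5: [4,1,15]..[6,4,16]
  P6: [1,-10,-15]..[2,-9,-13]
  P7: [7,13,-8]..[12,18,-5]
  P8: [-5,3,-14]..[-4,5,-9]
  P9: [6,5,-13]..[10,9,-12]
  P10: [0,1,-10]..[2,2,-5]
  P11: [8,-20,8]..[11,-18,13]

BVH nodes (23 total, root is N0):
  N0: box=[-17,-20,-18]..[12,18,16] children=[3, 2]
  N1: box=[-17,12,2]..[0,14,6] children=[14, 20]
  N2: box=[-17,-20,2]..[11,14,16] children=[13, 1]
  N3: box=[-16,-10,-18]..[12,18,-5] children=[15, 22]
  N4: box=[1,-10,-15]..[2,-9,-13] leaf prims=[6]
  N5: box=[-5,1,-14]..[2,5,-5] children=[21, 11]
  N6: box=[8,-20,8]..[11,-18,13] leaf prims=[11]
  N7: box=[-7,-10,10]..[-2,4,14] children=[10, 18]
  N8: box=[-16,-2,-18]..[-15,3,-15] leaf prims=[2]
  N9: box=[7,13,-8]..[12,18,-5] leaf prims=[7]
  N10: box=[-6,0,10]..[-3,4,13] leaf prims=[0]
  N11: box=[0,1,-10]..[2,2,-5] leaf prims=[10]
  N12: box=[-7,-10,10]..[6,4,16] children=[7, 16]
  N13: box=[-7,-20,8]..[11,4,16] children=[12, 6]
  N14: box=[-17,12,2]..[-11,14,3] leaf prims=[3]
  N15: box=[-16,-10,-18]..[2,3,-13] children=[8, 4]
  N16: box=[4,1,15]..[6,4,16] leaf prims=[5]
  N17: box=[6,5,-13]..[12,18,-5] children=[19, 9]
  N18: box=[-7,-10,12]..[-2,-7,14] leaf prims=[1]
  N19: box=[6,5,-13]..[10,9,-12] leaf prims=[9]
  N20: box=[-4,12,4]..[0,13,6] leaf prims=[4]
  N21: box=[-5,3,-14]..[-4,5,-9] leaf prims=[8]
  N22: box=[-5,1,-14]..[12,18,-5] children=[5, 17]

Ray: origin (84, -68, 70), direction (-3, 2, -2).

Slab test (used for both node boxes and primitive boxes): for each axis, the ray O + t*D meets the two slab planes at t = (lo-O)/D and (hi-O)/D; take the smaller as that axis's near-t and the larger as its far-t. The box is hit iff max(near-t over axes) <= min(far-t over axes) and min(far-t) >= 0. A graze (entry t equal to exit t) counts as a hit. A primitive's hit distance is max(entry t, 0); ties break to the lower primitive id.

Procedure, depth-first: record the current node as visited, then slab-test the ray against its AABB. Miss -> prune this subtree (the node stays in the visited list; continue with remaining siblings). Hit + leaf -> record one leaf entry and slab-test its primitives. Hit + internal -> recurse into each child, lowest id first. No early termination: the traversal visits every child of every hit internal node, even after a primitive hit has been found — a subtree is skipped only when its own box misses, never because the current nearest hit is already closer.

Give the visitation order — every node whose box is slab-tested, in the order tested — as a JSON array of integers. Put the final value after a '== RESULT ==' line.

Traverse from the root:
N0 x:[24,101/3] y:[24,43] z:[27,44] -> hit [27,101/3], descend [2, 3]
  N2 x:[73/3,101/3] y:[24,41] z:[27,34] -> hit [27,101/3], descend [1, 13]
    N1 x:[28,101/3] y:[40,41] z:[32,34] -> miss, prune
    N13 x:[73/3,91/3] y:[24,36] z:[27,31] -> hit [27,91/3], descend [6, 12]
      N6 x:[73/3,76/3] y:[24,25] z:[57/2,31] -> miss, prune
      N12 x:[26,91/3] y:[29,36] z:[27,30] -> hit [29,30], descend [7, 16]
        N7 x:[86/3,91/3] y:[29,36] z:[28,30] -> hit [29,30], descend [10, 18]
          N10 x:[29,30] y:[34,36] z:[57/2,30] -> miss, prune
          N18 x:[86/3,91/3] y:[29,61/2] z:[28,29] -> hit [29,29] leaf, test {P1@t=29}
        N16 x:[26,80/3] y:[69/2,36] z:[27,55/2] -> miss, prune
  N3 x:[24,100/3] y:[29,43] z:[75/2,44] -> miss, prune

Summary -> nodes [0, 2, 1, 13, 6, 12, 7, 10, 18, 16, 3]; box-tests=11; leaf-entries=1; first=P1

== RESULT ==
[0, 2, 1, 13, 6, 12, 7, 10, 18, 16, 3]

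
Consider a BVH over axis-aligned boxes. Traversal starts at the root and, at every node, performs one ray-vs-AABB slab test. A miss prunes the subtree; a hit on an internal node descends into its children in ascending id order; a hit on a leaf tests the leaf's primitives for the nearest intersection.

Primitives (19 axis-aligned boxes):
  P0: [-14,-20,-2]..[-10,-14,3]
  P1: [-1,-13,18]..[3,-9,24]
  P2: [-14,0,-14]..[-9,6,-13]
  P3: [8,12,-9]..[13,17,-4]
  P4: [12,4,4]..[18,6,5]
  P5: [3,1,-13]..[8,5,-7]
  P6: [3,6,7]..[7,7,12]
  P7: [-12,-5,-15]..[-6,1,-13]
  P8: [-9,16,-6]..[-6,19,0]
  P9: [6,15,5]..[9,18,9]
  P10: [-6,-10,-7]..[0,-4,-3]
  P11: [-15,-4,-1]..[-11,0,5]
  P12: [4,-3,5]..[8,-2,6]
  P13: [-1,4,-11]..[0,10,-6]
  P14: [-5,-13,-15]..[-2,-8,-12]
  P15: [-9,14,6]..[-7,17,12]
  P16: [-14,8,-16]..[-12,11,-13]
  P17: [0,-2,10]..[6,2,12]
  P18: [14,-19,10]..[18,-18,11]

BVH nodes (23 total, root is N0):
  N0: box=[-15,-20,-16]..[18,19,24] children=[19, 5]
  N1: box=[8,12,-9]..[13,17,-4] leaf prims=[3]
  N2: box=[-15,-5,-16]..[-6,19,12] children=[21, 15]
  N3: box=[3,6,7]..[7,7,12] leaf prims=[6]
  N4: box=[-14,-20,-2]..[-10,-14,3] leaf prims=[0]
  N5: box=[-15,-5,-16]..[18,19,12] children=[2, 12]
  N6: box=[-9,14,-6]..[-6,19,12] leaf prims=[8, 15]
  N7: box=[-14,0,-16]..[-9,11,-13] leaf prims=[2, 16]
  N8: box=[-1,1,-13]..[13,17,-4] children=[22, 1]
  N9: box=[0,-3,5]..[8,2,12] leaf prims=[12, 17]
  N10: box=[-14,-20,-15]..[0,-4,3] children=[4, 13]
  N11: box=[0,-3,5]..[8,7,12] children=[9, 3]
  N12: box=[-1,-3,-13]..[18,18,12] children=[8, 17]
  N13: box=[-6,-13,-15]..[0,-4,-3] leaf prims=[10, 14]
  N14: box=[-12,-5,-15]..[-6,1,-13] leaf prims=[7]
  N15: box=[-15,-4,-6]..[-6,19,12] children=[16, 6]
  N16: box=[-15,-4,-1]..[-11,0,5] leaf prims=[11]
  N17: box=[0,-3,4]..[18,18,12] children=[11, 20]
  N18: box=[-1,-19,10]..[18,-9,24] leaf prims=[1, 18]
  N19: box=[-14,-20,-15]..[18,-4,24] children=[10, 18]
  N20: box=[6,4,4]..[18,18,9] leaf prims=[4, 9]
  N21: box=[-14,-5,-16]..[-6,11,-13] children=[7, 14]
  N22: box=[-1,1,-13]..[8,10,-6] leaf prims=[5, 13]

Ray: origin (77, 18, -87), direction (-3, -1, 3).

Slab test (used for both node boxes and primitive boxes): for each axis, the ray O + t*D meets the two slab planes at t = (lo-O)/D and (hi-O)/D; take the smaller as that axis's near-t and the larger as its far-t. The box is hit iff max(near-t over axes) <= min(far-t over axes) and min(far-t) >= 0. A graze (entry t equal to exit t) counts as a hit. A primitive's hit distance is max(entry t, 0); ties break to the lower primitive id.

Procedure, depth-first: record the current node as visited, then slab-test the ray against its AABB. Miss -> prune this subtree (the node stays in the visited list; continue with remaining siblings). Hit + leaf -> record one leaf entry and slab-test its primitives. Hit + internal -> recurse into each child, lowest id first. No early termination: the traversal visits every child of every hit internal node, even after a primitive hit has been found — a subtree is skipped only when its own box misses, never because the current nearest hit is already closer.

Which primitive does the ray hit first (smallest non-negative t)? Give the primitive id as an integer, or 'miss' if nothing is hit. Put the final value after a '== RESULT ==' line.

Trace the traversal:
N0 x:[59/3,92/3] y:[-1,38] z:[71/3,37] -> hit [71/3,92/3], descend [5, 19]
  N5 x:[59/3,92/3] y:[-1,23] z:[71/3,33] -> miss, prune
  N19 x:[59/3,91/3] y:[22,38] z:[24,37] -> hit [24,91/3], descend [10, 18]
    N10 x:[77/3,91/3] y:[22,38] z:[24,30] -> hit [77/3,30], descend [4, 13]
      N4 x:[29,91/3] y:[32,38] z:[85/3,30] -> miss, prune
      N13 x:[77/3,83/3] y:[22,31] z:[24,28] -> hit [77/3,83/3] leaf, test {P10@t=80/3, P14(miss)}
    N18 x:[59/3,26] y:[27,37] z:[97/3,37] -> miss, prune

7 AABB tests over nodes [0, 5, 19, 10, 4, 13, 18]; 1 leaf entered; closest P10.

== RESULT ==
10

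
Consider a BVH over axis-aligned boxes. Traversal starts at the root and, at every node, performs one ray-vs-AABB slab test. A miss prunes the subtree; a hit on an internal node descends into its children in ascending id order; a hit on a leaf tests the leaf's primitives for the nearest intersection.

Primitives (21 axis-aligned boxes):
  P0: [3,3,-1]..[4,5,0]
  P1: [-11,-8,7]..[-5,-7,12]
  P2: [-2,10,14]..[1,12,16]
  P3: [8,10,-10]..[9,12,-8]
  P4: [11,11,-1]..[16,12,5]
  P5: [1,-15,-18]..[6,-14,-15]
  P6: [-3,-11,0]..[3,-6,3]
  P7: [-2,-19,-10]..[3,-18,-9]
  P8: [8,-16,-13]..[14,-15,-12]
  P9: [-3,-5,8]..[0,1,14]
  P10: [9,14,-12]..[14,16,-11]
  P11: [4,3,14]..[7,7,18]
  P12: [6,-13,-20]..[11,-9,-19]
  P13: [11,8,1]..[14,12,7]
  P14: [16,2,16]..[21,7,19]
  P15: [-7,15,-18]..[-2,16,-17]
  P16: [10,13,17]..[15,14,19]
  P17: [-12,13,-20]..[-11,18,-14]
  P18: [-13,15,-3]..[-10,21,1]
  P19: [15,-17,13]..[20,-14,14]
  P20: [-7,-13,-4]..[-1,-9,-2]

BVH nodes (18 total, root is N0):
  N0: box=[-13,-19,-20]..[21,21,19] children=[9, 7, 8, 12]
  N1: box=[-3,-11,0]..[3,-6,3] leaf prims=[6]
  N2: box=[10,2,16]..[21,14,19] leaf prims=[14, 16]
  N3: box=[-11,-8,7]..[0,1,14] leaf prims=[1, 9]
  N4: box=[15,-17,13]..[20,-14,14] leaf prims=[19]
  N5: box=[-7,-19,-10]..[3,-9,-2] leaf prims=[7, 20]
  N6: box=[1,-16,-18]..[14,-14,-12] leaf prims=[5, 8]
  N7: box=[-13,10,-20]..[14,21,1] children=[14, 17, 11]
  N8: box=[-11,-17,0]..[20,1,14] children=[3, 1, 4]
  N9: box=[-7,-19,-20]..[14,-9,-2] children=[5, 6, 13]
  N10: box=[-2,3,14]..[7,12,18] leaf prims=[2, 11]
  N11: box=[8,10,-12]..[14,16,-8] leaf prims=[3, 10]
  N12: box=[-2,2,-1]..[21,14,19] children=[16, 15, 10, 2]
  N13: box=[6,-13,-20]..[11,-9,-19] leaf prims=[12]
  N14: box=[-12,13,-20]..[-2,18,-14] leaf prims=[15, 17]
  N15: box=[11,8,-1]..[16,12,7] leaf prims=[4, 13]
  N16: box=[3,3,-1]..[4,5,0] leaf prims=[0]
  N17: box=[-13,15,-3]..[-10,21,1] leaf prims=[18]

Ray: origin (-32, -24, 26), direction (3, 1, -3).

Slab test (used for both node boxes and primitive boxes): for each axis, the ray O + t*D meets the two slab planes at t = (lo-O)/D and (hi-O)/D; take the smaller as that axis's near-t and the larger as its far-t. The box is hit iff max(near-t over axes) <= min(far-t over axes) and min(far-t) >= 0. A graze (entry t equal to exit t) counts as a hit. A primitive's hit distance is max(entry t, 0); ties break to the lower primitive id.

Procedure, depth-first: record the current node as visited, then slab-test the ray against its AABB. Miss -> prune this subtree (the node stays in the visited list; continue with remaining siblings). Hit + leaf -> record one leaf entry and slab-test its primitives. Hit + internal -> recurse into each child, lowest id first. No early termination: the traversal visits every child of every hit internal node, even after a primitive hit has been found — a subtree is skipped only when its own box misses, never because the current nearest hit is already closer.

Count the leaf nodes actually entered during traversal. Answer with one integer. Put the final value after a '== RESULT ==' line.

Trace the traversal:
N0 x:[19/3,53/3] y:[5,45] z:[7/3,46/3] -> hit [19/3,46/3], descend [7, 8, 9, 12]
  N7 x:[19/3,46/3] y:[34,45] z:[25/3,46/3] -> miss, prune
  N8 x:[7,52/3] y:[7,25] z:[4,26/3] -> hit [7,26/3], descend [1, 3, 4]
    N1 x:[29/3,35/3] y:[13,18] z:[23/3,26/3] -> miss, prune
    N3 x:[7,32/3] y:[16,25] z:[4,19/3] -> miss, prune
    N4 x:[47/3,52/3] y:[7,10] z:[4,13/3] -> miss, prune
  N9 x:[25/3,46/3] y:[5,15] z:[28/3,46/3] -> hit [28/3,15], descend [5, 6, 13]
    N5 x:[25/3,35/3] y:[5,15] z:[28/3,12] -> hit [28/3,35/3] leaf, test {P7(miss), P20(miss)}
    N6 x:[11,46/3] y:[8,10] z:[38/3,44/3] -> miss, prune
    N13 x:[38/3,43/3] y:[11,15] z:[15,46/3] -> miss, prune
  N12 x:[10,53/3] y:[26,38] z:[7/3,9] -> miss, prune

Visited [0, 7, 8, 1, 3, 4, 9, 5, 6, 13, 12]. Tests: 11 box, 1 leaf. Nearest: miss.

== RESULT ==
1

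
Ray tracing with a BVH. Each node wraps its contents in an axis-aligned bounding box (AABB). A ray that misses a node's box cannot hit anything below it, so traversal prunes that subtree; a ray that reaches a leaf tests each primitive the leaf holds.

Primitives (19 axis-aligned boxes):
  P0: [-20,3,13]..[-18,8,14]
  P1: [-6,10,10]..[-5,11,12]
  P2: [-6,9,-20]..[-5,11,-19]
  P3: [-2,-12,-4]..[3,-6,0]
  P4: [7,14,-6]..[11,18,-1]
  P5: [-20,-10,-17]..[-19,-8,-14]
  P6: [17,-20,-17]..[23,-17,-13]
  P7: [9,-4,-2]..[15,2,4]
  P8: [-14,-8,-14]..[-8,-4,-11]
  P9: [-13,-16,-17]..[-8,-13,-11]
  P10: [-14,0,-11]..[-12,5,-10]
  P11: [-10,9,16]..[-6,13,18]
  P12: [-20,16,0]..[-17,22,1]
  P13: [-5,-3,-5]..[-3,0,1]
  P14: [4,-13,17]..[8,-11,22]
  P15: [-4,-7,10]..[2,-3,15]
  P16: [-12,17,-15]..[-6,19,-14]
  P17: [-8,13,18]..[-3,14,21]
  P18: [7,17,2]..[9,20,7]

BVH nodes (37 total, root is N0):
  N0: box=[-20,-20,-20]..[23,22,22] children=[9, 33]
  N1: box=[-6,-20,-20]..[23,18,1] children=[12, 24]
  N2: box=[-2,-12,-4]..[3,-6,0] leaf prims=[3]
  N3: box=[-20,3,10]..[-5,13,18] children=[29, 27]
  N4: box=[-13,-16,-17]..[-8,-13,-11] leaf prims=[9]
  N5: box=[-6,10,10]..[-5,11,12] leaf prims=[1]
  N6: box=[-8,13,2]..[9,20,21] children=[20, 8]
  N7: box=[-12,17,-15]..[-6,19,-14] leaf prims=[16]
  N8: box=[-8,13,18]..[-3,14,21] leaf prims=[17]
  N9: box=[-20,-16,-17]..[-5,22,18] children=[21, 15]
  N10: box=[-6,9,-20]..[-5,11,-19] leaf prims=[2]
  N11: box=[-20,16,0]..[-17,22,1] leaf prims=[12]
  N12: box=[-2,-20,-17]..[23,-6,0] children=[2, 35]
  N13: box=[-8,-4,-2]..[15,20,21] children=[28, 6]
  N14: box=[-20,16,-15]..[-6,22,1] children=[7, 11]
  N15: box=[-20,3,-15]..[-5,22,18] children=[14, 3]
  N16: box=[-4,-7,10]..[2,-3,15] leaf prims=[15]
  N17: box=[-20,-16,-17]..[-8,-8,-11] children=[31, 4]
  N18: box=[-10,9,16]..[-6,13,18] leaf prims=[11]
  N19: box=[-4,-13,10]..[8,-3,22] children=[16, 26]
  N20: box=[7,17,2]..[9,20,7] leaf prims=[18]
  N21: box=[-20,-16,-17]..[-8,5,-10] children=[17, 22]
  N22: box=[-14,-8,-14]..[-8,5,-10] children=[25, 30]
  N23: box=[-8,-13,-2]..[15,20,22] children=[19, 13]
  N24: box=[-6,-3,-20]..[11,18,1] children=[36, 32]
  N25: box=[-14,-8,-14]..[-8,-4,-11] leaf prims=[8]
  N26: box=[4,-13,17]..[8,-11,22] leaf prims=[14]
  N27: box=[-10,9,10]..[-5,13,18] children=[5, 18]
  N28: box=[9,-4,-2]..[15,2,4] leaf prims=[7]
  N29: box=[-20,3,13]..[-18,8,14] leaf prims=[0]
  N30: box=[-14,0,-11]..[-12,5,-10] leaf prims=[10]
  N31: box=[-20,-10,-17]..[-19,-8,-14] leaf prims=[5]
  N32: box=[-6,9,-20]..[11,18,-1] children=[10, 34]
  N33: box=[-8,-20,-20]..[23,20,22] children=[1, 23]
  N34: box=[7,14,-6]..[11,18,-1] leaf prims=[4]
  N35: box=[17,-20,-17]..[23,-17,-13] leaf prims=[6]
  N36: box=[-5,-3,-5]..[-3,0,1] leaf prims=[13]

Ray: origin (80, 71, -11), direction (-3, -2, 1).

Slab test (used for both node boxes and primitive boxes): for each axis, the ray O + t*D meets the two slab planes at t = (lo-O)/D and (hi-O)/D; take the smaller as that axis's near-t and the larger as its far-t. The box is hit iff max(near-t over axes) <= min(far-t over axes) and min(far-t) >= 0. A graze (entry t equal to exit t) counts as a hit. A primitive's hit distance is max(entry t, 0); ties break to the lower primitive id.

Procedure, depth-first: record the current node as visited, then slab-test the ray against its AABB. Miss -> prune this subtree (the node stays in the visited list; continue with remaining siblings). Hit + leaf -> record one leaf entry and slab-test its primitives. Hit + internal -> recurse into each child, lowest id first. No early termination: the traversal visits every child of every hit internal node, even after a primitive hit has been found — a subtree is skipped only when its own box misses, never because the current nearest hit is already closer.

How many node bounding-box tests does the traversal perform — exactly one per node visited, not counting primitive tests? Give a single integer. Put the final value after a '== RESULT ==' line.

Walk:
N0 x:[19,100/3] y:[49/2,91/2] z:[-9,33] -> hit [49/2,33], descend [9, 33]
  N9 x:[85/3,100/3] y:[49/2,87/2] z:[-6,29] -> hit [85/3,29], descend [15, 21]
    N15 x:[85/3,100/3] y:[49/2,34] z:[-4,29] -> hit [85/3,29], descend [3, 14]
      N3 x:[85/3,100/3] y:[29,34] z:[21,29] -> hit [29,29], descend [27, 29]
        N27 x:[85/3,30] y:[29,31] z:[21,29] -> hit [29,29], descend [5, 18]
          N5 x:[85/3,86/3] y:[30,61/2] z:[21,23] -> miss, prune
          N18 x:[86/3,30] y:[29,31] z:[27,29] -> hit [29,29] leaf, test {P11@t=29}
        N29 x:[98/3,100/3] y:[63/2,34] z:[24,25] -> miss, prune
      N14 x:[86/3,100/3] y:[49/2,55/2] z:[-4,12] -> miss, prune
    N21 x:[88/3,100/3] y:[33,87/2] z:[-6,1] -> miss, prune
  N33 x:[19,88/3] y:[51/2,91/2] z:[-9,33] -> hit [51/2,88/3], descend [1, 23]
    N1 x:[19,86/3] y:[53/2,91/2] z:[-9,12] -> miss, prune
    N23 x:[65/3,88/3] y:[51/2,42] z:[9,33] -> hit [51/2,88/3], descend [13, 19]
      N13 x:[65/3,88/3] y:[51/2,75/2] z:[9,32] -> hit [51/2,88/3], descend [6, 28]
        N6 x:[71/3,88/3] y:[51/2,29] z:[13,32] -> hit [51/2,29], descend [8, 20]
          N8 x:[83/3,88/3] y:[57/2,29] z:[29,32] -> hit [29,29] leaf, test {P17@t=29}
          N20 x:[71/3,73/3] y:[51/2,27] z:[13,18] -> miss, prune
        N28 x:[65/3,71/3] y:[69/2,75/2] z:[9,15] -> miss, prune
      N19 x:[24,28] y:[37,42] z:[21,33] -> miss, prune

Summary -> nodes [0, 9, 15, 3, 27, 5, 18, 29, 14, 21, 33, 1, 23, 13, 6, 8, 20, 28, 19]; box-tests=19; leaf-entries=2; first=P11

== RESULT ==
19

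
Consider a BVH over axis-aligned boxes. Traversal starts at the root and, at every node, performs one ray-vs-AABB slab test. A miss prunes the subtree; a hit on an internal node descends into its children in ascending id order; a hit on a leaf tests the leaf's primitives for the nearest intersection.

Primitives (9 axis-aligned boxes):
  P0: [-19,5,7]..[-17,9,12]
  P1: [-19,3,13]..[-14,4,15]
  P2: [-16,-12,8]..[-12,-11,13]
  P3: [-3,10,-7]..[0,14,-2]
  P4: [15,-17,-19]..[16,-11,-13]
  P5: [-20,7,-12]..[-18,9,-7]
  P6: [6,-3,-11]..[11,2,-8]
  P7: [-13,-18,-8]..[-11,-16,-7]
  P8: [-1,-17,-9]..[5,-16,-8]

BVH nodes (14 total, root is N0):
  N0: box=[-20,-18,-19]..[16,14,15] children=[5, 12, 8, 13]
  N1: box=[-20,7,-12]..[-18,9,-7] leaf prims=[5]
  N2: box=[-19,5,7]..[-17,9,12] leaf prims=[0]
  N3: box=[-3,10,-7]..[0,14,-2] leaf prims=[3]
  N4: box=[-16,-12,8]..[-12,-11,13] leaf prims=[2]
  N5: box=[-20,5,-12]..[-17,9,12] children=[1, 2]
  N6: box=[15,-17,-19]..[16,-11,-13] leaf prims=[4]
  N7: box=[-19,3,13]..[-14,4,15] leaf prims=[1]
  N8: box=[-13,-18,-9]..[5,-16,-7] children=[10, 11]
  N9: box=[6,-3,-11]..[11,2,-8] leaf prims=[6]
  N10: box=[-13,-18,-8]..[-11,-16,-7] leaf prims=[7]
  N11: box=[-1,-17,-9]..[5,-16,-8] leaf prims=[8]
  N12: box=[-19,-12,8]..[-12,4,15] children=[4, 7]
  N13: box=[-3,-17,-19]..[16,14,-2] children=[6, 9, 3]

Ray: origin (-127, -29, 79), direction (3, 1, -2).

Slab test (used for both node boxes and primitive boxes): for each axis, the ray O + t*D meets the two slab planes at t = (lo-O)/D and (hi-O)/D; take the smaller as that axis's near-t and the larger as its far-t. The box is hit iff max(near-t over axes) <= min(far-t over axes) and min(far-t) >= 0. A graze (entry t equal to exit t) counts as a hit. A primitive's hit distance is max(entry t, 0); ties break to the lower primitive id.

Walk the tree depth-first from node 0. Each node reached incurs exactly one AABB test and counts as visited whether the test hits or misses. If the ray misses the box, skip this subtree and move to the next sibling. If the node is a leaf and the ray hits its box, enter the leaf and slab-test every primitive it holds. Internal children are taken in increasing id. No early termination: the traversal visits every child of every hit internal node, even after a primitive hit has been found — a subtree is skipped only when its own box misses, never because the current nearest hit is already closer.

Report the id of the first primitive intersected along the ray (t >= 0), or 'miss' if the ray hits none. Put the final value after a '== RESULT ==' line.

Traverse from the root:
N0 x:[107/3,143/3] y:[11,43] z:[32,49] -> hit [107/3,43], descend [5, 8, 12, 13]
  N5 x:[107/3,110/3] y:[34,38] z:[67/2,91/2] -> hit [107/3,110/3], descend [1, 2]
    N1 x:[107/3,109/3] y:[36,38] z:[43,91/2] -> miss, prune
    N2 x:[36,110/3] y:[34,38] z:[67/2,36] -> hit [36,36] leaf, test {P0@t=36}
  N8 x:[38,44] y:[11,13] z:[43,44] -> miss, prune
  N12 x:[36,115/3] y:[17,33] z:[32,71/2] -> miss, prune
  N13 x:[124/3,143/3] y:[12,43] z:[81/2,49] -> hit [124/3,43], descend [3, 6, 9]
    N3 x:[124/3,127/3] y:[39,43] z:[81/2,43] -> hit [124/3,127/3] leaf, test {P3@t=124/3}
    N6 x:[142/3,143/3] y:[12,18] z:[46,49] -> miss, prune
    N9 x:[133/3,46] y:[26,31] z:[87/2,45] -> miss, prune

Summary -> nodes [0, 5, 1, 2, 8, 12, 13, 3, 6, 9]; box-tests=10; leaf-entries=2; first=P0

== RESULT ==
0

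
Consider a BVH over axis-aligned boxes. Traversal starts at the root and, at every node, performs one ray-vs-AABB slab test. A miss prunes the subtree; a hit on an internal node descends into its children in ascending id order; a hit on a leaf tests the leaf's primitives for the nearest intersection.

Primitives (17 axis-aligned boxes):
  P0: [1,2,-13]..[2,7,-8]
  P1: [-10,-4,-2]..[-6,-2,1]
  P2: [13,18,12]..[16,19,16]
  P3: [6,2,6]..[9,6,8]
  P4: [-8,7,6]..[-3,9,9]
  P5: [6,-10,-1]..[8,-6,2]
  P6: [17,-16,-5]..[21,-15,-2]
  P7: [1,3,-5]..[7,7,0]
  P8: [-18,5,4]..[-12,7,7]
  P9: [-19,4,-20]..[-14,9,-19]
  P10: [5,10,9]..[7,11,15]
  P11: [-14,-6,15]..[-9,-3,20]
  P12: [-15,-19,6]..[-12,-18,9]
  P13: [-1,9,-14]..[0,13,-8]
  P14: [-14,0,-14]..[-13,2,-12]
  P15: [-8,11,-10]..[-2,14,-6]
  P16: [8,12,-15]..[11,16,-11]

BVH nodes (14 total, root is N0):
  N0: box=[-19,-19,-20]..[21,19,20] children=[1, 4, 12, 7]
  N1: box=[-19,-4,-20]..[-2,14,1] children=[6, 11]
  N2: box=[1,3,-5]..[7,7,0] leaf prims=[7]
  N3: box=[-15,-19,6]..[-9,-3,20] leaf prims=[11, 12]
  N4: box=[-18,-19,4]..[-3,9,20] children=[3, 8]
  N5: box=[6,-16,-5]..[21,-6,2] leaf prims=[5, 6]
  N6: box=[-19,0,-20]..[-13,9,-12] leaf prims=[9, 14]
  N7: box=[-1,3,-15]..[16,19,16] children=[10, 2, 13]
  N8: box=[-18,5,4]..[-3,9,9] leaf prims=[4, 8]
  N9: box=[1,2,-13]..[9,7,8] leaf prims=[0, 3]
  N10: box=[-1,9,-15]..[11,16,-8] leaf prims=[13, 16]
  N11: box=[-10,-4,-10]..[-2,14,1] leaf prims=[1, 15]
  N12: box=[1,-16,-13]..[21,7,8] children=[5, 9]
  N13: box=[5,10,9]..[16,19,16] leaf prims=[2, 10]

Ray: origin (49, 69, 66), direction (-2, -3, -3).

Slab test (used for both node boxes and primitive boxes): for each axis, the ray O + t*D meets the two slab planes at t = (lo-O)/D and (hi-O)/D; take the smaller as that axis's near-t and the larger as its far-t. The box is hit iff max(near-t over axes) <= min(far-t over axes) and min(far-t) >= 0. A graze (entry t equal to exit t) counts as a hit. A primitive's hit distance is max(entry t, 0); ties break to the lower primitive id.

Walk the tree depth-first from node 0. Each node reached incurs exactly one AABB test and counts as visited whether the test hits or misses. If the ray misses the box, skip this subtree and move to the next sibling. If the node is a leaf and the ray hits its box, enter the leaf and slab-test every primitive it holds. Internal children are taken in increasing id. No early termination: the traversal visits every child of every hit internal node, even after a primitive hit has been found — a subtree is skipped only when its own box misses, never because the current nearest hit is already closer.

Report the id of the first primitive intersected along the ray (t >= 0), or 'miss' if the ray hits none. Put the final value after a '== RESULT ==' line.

Walk:
N0 x:[14,34] y:[50/3,88/3] z:[46/3,86/3] -> hit [50/3,86/3], descend [1, 4, 7, 12]
  N1 x:[51/2,34] y:[55/3,73/3] z:[65/3,86/3] -> miss, prune
  N4 x:[26,67/2] y:[20,88/3] z:[46/3,62/3] -> miss, prune
  N7 x:[33/2,25] y:[50/3,22] z:[50/3,27] -> hit [50/3,22], descend [2, 10, 13]
    N2 x:[21,24] y:[62/3,22] z:[22,71/3] -> hit [22,22] leaf, test {P7@t=22}
    N10 x:[19,25] y:[53/3,20] z:[74/3,27] -> miss, prune
    N13 x:[33/2,22] y:[50/3,59/3] z:[50/3,19] -> hit [50/3,19] leaf, test {P2@t=50/3, P10(miss)}
  N12 x:[14,24] y:[62/3,85/3] z:[58/3,79/3] -> hit [62/3,24], descend [5, 9]
    N5 x:[14,43/2] y:[25,85/3] z:[64/3,71/3] -> miss, prune
    N9 x:[20,24] y:[62/3,67/3] z:[58/3,79/3] -> hit [62/3,67/3] leaf, test {P0(miss), P3(miss)}

Visited [0, 1, 4, 7, 2, 10, 13, 12, 5, 9]. Tests: 10 box, 3 leaf. Nearest: P2.

== RESULT ==
2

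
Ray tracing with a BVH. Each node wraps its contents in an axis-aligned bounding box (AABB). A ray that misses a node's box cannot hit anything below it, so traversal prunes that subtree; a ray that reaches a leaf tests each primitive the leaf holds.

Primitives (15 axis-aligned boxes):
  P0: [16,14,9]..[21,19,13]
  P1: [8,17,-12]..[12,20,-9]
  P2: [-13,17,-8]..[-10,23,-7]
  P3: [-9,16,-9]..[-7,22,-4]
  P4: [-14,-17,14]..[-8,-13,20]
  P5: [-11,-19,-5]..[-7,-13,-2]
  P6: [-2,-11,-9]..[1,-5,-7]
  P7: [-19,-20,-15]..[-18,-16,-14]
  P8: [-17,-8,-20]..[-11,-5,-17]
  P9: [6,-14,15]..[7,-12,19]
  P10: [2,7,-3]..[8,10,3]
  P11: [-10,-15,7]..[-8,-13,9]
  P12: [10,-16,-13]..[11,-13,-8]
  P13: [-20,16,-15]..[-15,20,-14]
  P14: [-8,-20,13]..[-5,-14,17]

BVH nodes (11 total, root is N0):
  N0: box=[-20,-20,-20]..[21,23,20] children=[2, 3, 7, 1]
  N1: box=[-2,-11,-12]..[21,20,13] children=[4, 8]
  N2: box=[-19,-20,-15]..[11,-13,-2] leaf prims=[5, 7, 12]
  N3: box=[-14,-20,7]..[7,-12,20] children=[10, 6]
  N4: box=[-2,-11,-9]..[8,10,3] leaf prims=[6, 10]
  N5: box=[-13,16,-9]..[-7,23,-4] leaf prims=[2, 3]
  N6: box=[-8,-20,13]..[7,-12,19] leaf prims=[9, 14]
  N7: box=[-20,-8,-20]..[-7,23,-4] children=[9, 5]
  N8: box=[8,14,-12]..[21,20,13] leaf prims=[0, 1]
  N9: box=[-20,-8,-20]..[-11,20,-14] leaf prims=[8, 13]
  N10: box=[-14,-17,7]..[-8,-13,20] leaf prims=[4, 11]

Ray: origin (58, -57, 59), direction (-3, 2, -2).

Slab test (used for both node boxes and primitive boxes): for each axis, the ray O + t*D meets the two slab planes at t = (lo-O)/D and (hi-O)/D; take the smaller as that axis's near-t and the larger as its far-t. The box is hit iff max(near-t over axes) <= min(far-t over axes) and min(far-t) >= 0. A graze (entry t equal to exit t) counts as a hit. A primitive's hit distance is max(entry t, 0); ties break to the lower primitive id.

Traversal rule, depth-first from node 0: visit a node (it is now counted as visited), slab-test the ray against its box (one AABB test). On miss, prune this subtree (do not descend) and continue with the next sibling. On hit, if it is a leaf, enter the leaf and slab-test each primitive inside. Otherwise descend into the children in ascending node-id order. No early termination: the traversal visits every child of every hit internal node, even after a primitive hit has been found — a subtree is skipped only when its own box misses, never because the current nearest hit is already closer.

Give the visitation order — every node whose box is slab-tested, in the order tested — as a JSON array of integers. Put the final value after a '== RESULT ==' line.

Trace the traversal:
N0 x:[37/3,26] y:[37/2,40] z:[39/2,79/2] -> hit [39/2,26], descend [1, 2, 3, 7]
  N1 x:[37/3,20] y:[23,77/2] z:[23,71/2] -> miss, prune
  N2 x:[47/3,77/3] y:[37/2,22] z:[61/2,37] -> miss, prune
  N3 x:[17,24] y:[37/2,45/2] z:[39/2,26] -> hit [39/2,45/2], descend [6, 10]
    N6 x:[17,22] y:[37/2,45/2] z:[20,23] -> hit [20,22] leaf, test {P9(miss), P14@t=21}
    N10 x:[22,24] y:[20,22] z:[39/2,26] -> hit [22,22] leaf, test {P4@t=22, P11(miss)}
  N7 x:[65/3,26] y:[49/2,40] z:[63/2,79/2] -> miss, prune

Visited [0, 1, 2, 3, 6, 10, 7]. Tests: 7 box, 2 leaf. Nearest: P14.

== RESULT ==
[0, 1, 2, 3, 6, 10, 7]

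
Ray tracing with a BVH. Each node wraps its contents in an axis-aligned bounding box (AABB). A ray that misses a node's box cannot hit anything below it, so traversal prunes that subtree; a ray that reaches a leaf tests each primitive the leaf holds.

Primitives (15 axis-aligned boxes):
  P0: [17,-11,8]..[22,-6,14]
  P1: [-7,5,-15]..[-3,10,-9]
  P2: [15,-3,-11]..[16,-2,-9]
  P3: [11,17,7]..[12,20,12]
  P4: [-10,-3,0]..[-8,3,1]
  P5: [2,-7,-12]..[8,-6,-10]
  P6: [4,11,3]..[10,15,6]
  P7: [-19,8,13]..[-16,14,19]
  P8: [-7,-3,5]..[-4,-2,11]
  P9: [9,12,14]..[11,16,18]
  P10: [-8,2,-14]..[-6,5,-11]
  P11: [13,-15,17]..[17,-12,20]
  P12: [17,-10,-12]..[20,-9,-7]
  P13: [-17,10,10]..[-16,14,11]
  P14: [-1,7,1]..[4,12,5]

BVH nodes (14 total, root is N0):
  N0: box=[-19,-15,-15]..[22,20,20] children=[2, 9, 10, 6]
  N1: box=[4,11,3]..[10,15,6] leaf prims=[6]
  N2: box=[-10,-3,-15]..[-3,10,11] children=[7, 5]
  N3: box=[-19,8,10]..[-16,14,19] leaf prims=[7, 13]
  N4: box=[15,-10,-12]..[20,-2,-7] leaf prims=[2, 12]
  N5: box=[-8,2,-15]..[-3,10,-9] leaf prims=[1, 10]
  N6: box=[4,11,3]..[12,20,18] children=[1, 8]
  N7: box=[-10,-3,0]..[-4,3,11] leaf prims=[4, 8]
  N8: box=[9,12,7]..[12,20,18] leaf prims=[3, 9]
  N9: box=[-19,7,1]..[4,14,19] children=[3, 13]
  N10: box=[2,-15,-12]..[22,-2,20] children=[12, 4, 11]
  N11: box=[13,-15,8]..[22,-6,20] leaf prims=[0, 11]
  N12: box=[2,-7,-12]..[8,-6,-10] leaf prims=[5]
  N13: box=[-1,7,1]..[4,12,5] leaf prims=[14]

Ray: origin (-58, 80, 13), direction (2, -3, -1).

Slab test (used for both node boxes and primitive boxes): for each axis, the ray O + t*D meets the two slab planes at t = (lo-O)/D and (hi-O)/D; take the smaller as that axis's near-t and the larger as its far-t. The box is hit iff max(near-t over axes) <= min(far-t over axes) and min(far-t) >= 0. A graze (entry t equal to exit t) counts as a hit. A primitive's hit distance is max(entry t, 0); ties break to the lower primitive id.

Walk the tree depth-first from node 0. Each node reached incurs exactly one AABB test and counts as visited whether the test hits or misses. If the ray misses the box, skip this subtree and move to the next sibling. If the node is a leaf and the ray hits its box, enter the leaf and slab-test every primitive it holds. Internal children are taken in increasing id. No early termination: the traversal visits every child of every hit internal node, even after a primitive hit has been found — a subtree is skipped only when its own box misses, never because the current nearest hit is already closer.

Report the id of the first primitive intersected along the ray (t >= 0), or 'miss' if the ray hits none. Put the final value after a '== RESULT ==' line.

Traverse from the root:
N0 x:[39/2,40] y:[20,95/3] z:[-7,28] -> hit [20,28], descend [2, 6, 9, 10]
  N2 x:[24,55/2] y:[70/3,83/3] z:[2,28] -> hit [24,55/2], descend [5, 7]
    N5 x:[25,55/2] y:[70/3,26] z:[22,28] -> hit [25,26] leaf, test {P1(miss), P10@t=25}
    N7 x:[24,27] y:[77/3,83/3] z:[2,13] -> miss, prune
  N6 x:[31,35] y:[20,23] z:[-5,10] -> miss, prune
  N9 x:[39/2,31] y:[22,73/3] z:[-6,12] -> miss, prune
  N10 x:[30,40] y:[82/3,95/3] z:[-7,25] -> miss, prune

7 AABB tests over nodes [0, 2, 5, 7, 6, 9, 10]; 1 leaf entered; closest P10.

== RESULT ==
10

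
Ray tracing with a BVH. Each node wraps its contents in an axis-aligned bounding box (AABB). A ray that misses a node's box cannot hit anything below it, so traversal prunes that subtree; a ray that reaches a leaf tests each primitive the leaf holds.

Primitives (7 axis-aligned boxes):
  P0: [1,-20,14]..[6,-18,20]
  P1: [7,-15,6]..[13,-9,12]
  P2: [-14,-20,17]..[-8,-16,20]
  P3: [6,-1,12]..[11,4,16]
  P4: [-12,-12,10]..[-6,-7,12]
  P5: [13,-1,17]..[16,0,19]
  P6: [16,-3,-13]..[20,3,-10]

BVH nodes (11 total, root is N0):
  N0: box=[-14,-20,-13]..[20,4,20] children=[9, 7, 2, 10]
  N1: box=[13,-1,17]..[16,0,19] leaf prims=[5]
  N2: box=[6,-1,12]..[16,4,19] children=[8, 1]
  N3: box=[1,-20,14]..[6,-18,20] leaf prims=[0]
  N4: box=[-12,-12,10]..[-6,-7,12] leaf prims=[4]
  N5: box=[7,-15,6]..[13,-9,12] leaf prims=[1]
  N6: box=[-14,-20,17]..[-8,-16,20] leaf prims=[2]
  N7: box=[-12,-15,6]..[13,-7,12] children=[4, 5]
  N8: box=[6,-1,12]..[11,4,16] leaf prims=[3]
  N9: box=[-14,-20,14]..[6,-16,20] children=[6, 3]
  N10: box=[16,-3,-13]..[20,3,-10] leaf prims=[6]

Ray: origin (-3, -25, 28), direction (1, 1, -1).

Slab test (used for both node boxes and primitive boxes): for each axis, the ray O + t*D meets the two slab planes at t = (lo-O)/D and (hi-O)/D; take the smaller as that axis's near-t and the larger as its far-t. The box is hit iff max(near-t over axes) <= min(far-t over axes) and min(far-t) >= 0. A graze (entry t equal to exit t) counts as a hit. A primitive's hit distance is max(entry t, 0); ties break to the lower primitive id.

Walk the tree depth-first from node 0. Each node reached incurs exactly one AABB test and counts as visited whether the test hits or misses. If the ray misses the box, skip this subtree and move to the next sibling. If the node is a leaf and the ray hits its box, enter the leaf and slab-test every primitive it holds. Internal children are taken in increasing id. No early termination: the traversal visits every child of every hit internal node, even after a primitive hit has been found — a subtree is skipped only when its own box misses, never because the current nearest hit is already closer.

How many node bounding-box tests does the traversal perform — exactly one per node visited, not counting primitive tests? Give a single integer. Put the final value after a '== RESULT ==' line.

Walk:
N0 x:[-11,23] y:[5,29] z:[8,41] -> hit [8,23], descend [2, 7, 9, 10]
  N2 x:[9,19] y:[24,29] z:[9,16] -> miss, prune
  N7 x:[-9,16] y:[10,18] z:[16,22] -> hit [16,16], descend [4, 5]
    N4 x:[-9,-3] y:[13,18] z:[16,18] -> miss, prune
    N5 x:[10,16] y:[10,16] z:[16,22] -> hit [16,16] leaf, test {P1@t=16}
  N9 x:[-11,9] y:[5,9] z:[8,14] -> hit [8,9], descend [3, 6]
    N3 x:[4,9] y:[5,7] z:[8,14] -> miss, prune
    N6 x:[-11,-5] y:[5,9] z:[8,11] -> miss, prune
  N10 x:[19,23] y:[22,28] z:[38,41] -> miss, prune

Visited [0, 2, 7, 4, 5, 9, 3, 6, 10]. Tests: 9 box, 1 leaf. Nearest: P1.

== RESULT ==
9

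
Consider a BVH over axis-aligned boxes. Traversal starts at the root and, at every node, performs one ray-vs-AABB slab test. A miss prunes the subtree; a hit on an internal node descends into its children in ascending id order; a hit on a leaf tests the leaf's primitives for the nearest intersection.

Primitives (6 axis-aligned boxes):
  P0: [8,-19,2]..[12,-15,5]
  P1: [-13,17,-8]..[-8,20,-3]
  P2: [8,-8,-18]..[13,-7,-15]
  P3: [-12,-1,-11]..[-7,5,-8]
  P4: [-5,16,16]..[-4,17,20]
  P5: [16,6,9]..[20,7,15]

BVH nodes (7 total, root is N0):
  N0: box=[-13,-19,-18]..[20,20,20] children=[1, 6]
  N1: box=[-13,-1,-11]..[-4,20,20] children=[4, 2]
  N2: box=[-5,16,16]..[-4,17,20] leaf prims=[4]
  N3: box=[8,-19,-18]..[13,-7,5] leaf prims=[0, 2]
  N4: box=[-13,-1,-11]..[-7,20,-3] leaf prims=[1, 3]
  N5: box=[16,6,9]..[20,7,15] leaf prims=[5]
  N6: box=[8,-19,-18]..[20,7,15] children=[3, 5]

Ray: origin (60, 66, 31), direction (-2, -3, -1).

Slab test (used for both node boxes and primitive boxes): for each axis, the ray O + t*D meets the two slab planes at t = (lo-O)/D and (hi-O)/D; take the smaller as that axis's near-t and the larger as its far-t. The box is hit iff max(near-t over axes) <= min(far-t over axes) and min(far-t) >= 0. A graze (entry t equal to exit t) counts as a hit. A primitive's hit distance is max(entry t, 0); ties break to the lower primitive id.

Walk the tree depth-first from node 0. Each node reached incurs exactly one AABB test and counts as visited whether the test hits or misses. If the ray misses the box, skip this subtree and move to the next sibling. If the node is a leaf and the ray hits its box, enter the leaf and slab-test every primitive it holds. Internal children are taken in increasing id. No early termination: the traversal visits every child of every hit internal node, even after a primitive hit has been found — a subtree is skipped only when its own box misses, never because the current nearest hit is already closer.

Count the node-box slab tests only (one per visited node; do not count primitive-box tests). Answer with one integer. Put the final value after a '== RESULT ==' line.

Walk:
N0 x:[20,73/2] y:[46/3,85/3] z:[11,49] -> hit [20,85/3], descend [1, 6]
  N1 x:[32,73/2] y:[46/3,67/3] z:[11,42] -> miss, prune
  N6 x:[20,26] y:[59/3,85/3] z:[16,49] -> hit [20,26], descend [3, 5]
    N3 x:[47/2,26] y:[73/3,85/3] z:[26,49] -> hit [26,26] leaf, test {P0(miss), P2(miss)}
    N5 x:[20,22] y:[59/3,20] z:[16,22] -> hit [20,20] leaf, test {P5@t=20}

Summary -> nodes [0, 1, 6, 3, 5]; box-tests=5; leaf-entries=2; first=P5

== RESULT ==
5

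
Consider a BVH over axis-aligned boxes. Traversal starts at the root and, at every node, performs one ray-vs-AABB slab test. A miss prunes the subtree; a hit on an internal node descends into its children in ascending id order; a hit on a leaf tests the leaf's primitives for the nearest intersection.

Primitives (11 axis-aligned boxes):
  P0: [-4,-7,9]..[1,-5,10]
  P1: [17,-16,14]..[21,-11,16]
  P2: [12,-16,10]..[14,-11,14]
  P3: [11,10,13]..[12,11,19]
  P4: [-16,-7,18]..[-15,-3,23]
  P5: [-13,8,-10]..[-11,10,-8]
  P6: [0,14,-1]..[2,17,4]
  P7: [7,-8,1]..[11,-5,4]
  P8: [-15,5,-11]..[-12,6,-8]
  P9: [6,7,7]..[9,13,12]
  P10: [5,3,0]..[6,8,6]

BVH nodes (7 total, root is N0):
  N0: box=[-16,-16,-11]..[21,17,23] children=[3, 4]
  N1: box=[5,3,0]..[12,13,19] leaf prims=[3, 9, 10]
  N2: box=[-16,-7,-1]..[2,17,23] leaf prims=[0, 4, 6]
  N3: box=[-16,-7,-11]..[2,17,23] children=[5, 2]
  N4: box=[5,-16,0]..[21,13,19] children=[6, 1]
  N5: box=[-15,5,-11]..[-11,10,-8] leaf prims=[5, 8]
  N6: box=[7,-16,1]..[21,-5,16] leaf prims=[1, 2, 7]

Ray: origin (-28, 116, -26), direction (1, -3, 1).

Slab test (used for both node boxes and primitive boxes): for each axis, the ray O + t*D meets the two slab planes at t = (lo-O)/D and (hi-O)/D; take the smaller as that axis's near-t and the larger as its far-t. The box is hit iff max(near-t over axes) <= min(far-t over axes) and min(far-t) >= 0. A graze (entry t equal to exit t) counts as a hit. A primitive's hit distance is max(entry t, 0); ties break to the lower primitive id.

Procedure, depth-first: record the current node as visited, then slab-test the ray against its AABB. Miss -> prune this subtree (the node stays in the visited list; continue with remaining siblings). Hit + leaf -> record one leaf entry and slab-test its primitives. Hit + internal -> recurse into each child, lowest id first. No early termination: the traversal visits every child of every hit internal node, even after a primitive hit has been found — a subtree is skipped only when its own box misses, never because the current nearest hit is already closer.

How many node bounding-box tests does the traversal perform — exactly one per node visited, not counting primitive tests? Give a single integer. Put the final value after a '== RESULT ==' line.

Walk:
N0 x:[12,49] y:[33,44] z:[15,49] -> hit [33,44], descend [3, 4]
  N3 x:[12,30] y:[33,41] z:[15,49] -> miss, prune
  N4 x:[33,49] y:[103/3,44] z:[26,45] -> hit [103/3,44], descend [1, 6]
    N1 x:[33,40] y:[103/3,113/3] z:[26,45] -> hit [103/3,113/3] leaf, test {P3(miss), P9@t=103/3, P10(miss)}
    N6 x:[35,49] y:[121/3,44] z:[27,42] -> hit [121/3,42] leaf, test {P1(miss), P2(miss), P7(miss)}

Visited [0, 3, 4, 1, 6]. Tests: 5 box, 2 leaf. Nearest: P9.

== RESULT ==
5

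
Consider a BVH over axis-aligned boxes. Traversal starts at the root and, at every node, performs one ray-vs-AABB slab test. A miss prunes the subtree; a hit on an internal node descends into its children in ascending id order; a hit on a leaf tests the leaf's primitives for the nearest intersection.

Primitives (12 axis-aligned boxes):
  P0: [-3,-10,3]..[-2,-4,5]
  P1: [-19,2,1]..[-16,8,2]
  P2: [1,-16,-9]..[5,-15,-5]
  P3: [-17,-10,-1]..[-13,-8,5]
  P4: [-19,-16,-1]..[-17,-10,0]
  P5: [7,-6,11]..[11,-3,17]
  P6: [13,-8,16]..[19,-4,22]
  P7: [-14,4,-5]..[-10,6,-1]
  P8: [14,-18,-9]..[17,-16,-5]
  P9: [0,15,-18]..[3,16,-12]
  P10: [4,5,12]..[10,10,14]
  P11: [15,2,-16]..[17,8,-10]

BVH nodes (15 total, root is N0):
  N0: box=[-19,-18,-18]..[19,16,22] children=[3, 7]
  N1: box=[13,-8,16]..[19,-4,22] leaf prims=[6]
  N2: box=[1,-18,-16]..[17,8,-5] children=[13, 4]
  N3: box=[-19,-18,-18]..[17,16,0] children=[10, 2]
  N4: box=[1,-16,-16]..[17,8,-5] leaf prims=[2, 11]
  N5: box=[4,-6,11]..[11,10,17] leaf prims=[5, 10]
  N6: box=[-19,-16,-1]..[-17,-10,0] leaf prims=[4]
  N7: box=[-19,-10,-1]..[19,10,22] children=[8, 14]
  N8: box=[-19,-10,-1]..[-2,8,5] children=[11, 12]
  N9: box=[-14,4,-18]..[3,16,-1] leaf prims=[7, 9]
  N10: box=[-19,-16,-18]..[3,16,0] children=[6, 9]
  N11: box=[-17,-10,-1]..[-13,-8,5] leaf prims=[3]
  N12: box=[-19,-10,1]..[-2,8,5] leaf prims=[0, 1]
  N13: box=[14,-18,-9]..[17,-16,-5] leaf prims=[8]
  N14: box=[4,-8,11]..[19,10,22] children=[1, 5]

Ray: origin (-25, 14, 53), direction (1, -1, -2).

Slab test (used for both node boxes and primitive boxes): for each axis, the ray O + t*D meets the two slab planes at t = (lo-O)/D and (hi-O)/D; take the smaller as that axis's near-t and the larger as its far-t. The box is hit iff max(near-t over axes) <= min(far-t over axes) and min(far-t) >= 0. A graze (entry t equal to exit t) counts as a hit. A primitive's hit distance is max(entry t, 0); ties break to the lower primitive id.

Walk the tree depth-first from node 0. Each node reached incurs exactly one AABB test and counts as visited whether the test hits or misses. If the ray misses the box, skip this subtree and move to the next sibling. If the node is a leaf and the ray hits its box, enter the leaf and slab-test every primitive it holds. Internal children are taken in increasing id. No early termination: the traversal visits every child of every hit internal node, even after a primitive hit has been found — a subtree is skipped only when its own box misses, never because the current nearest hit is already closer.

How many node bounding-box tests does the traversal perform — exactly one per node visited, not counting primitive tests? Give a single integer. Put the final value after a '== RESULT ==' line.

Trace the traversal:
N0 x:[6,44] y:[-2,32] z:[31/2,71/2] -> hit [31/2,32], descend [3, 7]
  N3 x:[6,42] y:[-2,32] z:[53/2,71/2] -> hit [53/2,32], descend [2, 10]
    N2 x:[26,42] y:[6,32] z:[29,69/2] -> hit [29,32], descend [4, 13]
      N4 x:[26,42] y:[6,30] z:[29,69/2] -> hit [29,30] leaf, test {P2@t=29, P11(miss)}
      N13 x:[39,42] y:[30,32] z:[29,31] -> miss, prune
    N10 x:[6,28] y:[-2,30] z:[53/2,71/2] -> hit [53/2,28], descend [6, 9]
      N6 x:[6,8] y:[24,30] z:[53/2,27] -> miss, prune
      N9 x:[11,28] y:[-2,10] z:[27,71/2] -> miss, prune
  N7 x:[6,44] y:[4,24] z:[31/2,27] -> hit [31/2,24], descend [8, 14]
    N8 x:[6,23] y:[6,24] z:[24,27] -> miss, prune
    N14 x:[29,44] y:[4,22] z:[31/2,21] -> miss, prune

11 AABB tests over nodes [0, 3, 2, 4, 13, 10, 6, 9, 7, 8, 14]; 1 leaf entered; closest P2.

== RESULT ==
11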